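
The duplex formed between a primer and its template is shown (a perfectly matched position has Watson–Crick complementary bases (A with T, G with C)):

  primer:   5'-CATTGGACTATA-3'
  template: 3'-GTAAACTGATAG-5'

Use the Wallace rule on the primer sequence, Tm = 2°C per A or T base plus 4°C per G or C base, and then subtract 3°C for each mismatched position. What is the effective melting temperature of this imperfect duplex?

26°C

Primer base counts: A=4, T=4, G=2, C=2 → A+T=8, G+C=4
Perfect-match Tm = 2(8) + 4(4) = 16 + 16 = 32°C
Mismatches (positions where the bases are not complementary): 2 (at positions 5, 12)
Effective Tm = 32 − 2×3 = 32 − 6 = 26°C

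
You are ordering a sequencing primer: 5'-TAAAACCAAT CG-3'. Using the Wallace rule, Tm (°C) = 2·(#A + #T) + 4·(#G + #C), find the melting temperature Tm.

Counting bases: A=6, C=3, T=2, G=1
A+T = 8, G+C = 4
Tm = 2(8) + 4(4) = 16 + 16 = 32°C

32°C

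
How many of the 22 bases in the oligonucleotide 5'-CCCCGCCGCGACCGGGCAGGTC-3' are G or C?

19

Scanning the sequence gives T=1, A=2, C=11, G=8.
G+C = 8 + 11 = 19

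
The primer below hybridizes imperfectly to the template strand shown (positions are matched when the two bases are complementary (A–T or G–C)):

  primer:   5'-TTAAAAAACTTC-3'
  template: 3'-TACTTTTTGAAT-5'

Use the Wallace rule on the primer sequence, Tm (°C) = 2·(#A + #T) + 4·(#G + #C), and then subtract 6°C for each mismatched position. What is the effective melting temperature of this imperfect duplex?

10°C

Primer base counts: A=6, T=4, G=0, C=2 → A+T=10, G+C=2
Perfect-match Tm = 2(10) + 4(2) = 20 + 8 = 28°C
Mismatches (positions where the bases are not complementary): 3 (at positions 1, 3, 12)
Effective Tm = 28 − 3×6 = 28 − 18 = 10°C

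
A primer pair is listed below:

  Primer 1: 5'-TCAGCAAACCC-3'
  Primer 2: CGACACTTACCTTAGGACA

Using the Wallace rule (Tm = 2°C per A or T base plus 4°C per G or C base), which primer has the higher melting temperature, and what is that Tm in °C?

Primer 2, 56°C

Primer 1: A+T=5, G+C=6 → Tm = 2(5)+4(6) = 34°C
Primer 2: A+T=10, G+C=9 → Tm = 2(10)+4(9) = 56°C
34°C vs 56°C → primer 2 is higher.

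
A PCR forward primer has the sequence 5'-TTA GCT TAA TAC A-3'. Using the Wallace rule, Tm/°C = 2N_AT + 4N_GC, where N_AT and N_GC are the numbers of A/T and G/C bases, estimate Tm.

Counting bases: A=5, T=5, C=2, G=1
AT pairs contribute 10, GC pairs contribute 3.
Tm = 4·3 + 2·10 = 12 + 20 = 32°C

32°C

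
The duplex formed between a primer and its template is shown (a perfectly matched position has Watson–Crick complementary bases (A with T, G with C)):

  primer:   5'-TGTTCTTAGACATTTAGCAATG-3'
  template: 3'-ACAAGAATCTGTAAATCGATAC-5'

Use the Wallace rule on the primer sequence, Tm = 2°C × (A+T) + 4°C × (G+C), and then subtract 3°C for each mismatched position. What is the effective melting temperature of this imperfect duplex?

55°C

Primer base counts: A=6, T=9, G=4, C=3 → A+T=15, G+C=7
Perfect-match Tm = 2(15) + 4(7) = 30 + 28 = 58°C
Mismatches (positions where the bases are not complementary): 1 (at position 19)
Effective Tm = 58 − 1×3 = 58 − 3 = 55°C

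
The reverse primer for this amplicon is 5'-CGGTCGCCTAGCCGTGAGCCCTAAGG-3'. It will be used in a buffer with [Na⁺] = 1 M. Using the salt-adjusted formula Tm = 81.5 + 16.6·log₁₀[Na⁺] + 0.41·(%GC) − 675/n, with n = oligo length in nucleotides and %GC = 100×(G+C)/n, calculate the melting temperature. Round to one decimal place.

83.9°C

Length n = 26. Counting bases: G=9, T=4, A=4, C=9
G+C = 18, so %GC = 18/26 × 100 = 69.231%
Salt term: 16.6 × (0) = 0
GC term: 0.41 × 69.231 = 28.385; length term: −675/26 = −25.962
Tm = 81.5 + (0) + 28.385 − 25.962 = 83.923 → 83.9°C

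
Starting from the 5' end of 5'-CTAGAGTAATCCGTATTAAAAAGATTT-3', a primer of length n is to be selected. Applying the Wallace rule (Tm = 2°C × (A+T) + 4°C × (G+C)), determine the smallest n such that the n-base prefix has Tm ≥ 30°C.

First 10 bases: CTAGAGTAAT → Tm = 26°C (< 30°C)
First 11 bases: CTAGAGTAATC → Tm = 30°C (≥ 30°C)
Since every base adds ≥2°C, Tm only increases with n, so the threshold is first crossed at n = 11.

n = 11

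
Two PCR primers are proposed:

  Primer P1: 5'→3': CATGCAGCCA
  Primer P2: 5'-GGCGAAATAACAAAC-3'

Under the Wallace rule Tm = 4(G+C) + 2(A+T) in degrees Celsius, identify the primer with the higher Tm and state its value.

Primer P1: A+T=4, G+C=6 → Tm = 2(4)+4(6) = 32°C
Primer P2: A+T=9, G+C=6 → Tm = 2(9)+4(6) = 42°C
32°C vs 42°C → primer P2 is higher.

Primer P2, 42°C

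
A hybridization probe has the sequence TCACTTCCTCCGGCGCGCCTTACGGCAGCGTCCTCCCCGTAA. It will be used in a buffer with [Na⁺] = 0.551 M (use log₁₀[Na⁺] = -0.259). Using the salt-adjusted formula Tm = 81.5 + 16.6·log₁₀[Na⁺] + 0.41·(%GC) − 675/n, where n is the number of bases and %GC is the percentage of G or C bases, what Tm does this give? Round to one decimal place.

88.5°C

Length n = 42. Scanning the sequence gives G=9, C=19, T=9, A=5.
G+C = 28, so %GC = 28/42 × 100 = 66.667%
Salt term: 16.6 × (-0.259) = -4.299
GC term: 0.41 × 66.667 = 27.333; length term: −675/42 = −16.071
Tm = 81.5 + (-4.299) + 27.333 − 16.071 = 88.463 → 88.5°C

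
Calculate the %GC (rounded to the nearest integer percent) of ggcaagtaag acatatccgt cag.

Scanning the sequence gives G=6, A=8, C=5, T=4.
G+C = 6 + 5 = 11 out of 23 bases
%GC = 11/23 × 100 = 47.83% ≈ 48%

48%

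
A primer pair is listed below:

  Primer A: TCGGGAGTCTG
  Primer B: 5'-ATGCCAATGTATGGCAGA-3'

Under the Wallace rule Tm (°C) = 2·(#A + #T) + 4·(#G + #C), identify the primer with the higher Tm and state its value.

Primer B, 52°C

Primer A: A+T=4, G+C=7 → Tm = 2(4)+4(7) = 36°C
Primer B: A+T=10, G+C=8 → Tm = 2(10)+4(8) = 52°C
36°C vs 52°C → primer B is higher.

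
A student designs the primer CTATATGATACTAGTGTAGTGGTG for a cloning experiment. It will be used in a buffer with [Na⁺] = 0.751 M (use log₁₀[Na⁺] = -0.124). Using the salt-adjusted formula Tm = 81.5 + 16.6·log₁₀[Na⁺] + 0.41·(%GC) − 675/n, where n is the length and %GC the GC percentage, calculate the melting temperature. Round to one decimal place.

Length n = 24. Scanning the sequence gives C=2, A=6, T=9, G=7.
G+C = 9, so %GC = 9/24 × 100 = 37.5%
Salt term: 16.6 × (-0.124) = -2.058
GC term: 0.41 × 37.5 = 15.375; length term: −675/24 = −28.125
Tm = 81.5 + (-2.058) + 15.375 − 28.125 = 66.692 → 66.7°C

66.7°C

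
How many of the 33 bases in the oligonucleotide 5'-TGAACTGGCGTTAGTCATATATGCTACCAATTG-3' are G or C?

Scanning the sequence gives T=11, A=9, G=7, C=6.
Total G or C: 7 + 6 = 13

13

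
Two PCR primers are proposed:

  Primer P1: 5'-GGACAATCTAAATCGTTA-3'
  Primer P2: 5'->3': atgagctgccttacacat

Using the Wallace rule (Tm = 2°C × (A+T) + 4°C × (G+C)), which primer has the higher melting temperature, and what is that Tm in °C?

Primer P2, 52°C

Primer P1: A+T=12, G+C=6 → Tm = 2(12)+4(6) = 48°C
Primer P2: A+T=10, G+C=8 → Tm = 2(10)+4(8) = 52°C
48°C vs 52°C → primer P2 is higher.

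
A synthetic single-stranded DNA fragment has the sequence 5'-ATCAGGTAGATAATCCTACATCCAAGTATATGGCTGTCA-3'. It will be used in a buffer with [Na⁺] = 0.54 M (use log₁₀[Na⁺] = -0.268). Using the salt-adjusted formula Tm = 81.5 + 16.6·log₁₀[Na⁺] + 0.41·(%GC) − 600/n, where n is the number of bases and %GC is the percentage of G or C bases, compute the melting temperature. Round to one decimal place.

Length n = 39. Base counts: C=8, G=7, T=11, A=13
G+C = 15, so %GC = 15/39 × 100 = 38.462%
Salt term: 16.6 × (-0.268) = -4.449
GC term: 0.41 × 38.462 = 15.769; length term: −600/39 = −15.385
Tm = 81.5 + (-4.449) + 15.769 − 15.385 = 77.435 → 77.4°C

77.4°C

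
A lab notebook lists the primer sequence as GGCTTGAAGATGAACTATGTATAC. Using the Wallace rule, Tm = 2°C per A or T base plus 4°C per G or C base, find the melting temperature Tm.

Base counts: A=8, C=3, G=6, T=7
AT pairs contribute 15, GC pairs contribute 9.
Tm = 2×15 + 4×9 = 66°C

66°C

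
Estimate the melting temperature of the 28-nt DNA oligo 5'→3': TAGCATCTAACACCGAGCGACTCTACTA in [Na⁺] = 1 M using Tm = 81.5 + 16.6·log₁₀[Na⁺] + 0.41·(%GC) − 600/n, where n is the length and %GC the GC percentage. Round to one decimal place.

79.1°C

Length n = 28. T=6, A=9, G=4, C=9
G+C = 13, so %GC = 13/28 × 100 = 46.429%
Salt term: 16.6 × (0) = 0
GC term: 0.41 × 46.429 = 19.036; length term: −600/28 = −21.429
Tm = 81.5 + (0) + 19.036 − 21.429 = 79.107 → 79.1°C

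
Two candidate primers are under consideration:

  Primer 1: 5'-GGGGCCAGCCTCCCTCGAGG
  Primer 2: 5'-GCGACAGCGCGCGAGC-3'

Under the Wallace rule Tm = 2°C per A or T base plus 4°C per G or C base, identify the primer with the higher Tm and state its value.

Primer 1, 72°C

Primer 1: A+T=4, G+C=16 → Tm = 2(4)+4(16) = 72°C
Primer 2: A+T=3, G+C=13 → Tm = 2(3)+4(13) = 58°C
72°C vs 58°C → primer 1 is higher.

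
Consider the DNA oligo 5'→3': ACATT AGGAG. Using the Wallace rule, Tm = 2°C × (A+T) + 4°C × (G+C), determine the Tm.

28°C

Base counts: T=2, G=3, A=4, C=1
So N_AT = 6 and N_GC = 4.
Tm = 2(6) + 4(4) = 12 + 16 = 28°C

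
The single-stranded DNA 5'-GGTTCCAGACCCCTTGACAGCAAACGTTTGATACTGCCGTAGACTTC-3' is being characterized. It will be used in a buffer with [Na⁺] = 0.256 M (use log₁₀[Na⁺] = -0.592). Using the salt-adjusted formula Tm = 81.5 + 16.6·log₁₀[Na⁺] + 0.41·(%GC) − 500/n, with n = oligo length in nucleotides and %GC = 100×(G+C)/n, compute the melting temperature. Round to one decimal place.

Length n = 47. Counting bases: A=11, G=10, T=12, C=14
G+C = 24, so %GC = 24/47 × 100 = 51.064%
Salt term: 16.6 × (-0.592) = -9.827
GC term: 0.41 × 51.064 = 20.936; length term: −500/47 = −10.638
Tm = 81.5 + (-9.827) + 20.936 − 10.638 = 81.971 → 82.0°C

82.0°C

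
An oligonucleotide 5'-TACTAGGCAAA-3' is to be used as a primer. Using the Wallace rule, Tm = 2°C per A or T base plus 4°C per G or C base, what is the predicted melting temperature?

Counting bases: T=2, A=5, C=2, G=2
AT pairs contribute 7, GC pairs contribute 4.
Tm = 2(7) + 4(4) = 14 + 16 = 30°C

30°C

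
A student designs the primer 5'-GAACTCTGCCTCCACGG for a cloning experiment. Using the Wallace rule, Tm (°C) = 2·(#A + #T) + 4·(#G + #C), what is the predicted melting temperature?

Scanning the sequence gives C=7, A=3, T=3, G=4.
So N_AT = 6 and N_GC = 11.
Tm = 2×6 + 4×11 = 56°C

56°C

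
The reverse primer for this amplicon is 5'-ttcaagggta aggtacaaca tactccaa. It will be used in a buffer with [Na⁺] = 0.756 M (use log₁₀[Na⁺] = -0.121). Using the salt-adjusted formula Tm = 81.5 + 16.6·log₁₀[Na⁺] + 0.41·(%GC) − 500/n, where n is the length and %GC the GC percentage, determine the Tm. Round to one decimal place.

77.7°C

Length n = 28. Base counts: T=6, G=5, C=6, A=11
G+C = 11, so %GC = 11/28 × 100 = 39.286%
Salt term: 16.6 × (-0.121) = -2.009
GC term: 0.41 × 39.286 = 16.107; length term: −500/28 = −17.857
Tm = 81.5 + (-2.009) + 16.107 − 17.857 = 77.741 → 77.7°C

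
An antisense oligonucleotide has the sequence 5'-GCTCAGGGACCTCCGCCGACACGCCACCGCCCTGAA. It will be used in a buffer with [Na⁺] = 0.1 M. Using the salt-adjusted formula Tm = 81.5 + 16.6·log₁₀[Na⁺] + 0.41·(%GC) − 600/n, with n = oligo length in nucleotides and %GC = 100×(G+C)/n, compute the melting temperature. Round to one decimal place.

Length n = 36. Scanning the sequence gives G=9, T=3, A=7, C=17.
G+C = 26, so %GC = 26/36 × 100 = 72.222%
Salt term: 16.6 × (-1) = -16.6
GC term: 0.41 × 72.222 = 29.611; length term: −600/36 = −16.667
Tm = 81.5 + (-16.6) + 29.611 − 16.667 = 77.844 → 77.8°C

77.8°C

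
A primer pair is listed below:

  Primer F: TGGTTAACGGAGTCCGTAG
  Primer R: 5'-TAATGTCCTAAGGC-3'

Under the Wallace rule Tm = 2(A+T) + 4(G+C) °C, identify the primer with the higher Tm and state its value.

Primer F, 58°C

Primer F: A+T=9, G+C=10 → Tm = 2(9)+4(10) = 58°C
Primer R: A+T=8, G+C=6 → Tm = 2(8)+4(6) = 40°C
58°C vs 40°C → primer F is higher.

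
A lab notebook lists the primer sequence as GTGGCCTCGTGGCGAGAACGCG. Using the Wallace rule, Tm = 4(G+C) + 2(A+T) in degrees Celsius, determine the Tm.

76°C

Scanning the sequence gives G=10, C=6, T=3, A=3.
So N_AT = 6 and N_GC = 16.
Tm = 4·16 + 2·6 = 64 + 12 = 76°C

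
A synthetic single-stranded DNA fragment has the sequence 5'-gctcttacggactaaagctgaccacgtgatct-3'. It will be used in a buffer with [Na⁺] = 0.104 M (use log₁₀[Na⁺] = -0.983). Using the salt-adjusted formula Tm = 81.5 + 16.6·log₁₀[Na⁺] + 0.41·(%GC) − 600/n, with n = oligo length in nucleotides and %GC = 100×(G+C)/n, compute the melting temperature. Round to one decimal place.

Length n = 32. G=7, C=9, T=8, A=8
G+C = 16, so %GC = 16/32 × 100 = 50%
Salt term: 16.6 × (-0.983) = -16.318
GC term: 0.41 × 50 = 20.5; length term: −600/32 = −18.75
Tm = 81.5 + (-16.318) + 20.5 − 18.75 = 66.932 → 66.9°C

66.9°C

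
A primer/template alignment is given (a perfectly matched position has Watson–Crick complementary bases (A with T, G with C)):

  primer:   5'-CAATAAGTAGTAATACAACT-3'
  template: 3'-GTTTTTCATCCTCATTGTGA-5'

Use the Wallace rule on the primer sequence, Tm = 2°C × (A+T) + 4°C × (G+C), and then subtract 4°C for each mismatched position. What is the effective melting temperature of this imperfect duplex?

Primer base counts: A=10, T=5, G=2, C=3 → A+T=15, G+C=5
Perfect-match Tm = 2(15) + 4(5) = 30 + 20 = 50°C
Mismatches (positions where the bases are not complementary): 5 (at positions 4, 11, 13, 16, 17)
Effective Tm = 50 − 5×4 = 50 − 20 = 30°C

30°C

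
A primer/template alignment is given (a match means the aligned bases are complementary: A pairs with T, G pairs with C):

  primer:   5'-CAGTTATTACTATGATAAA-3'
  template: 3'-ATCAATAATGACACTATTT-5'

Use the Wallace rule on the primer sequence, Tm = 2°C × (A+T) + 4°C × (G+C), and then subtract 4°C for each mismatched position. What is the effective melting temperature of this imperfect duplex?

Primer base counts: A=8, T=7, G=2, C=2 → A+T=15, G+C=4
Perfect-match Tm = 2(15) + 4(4) = 30 + 16 = 46°C
Mismatches (positions where the bases are not complementary): 2 (at positions 1, 12)
Effective Tm = 46 − 2×4 = 46 − 8 = 38°C

38°C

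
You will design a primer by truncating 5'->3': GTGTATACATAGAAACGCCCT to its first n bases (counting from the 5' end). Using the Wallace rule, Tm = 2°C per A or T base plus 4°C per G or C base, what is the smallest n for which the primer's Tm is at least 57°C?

First 19 bases: GTGTATACATAGAAACGCC → Tm = 54°C (< 57°C)
First 20 bases: GTGTATACATAGAAACGCCC → Tm = 58°C (≥ 57°C)
Since every base adds ≥2°C, Tm only increases with n, so the threshold is first crossed at n = 20.

n = 20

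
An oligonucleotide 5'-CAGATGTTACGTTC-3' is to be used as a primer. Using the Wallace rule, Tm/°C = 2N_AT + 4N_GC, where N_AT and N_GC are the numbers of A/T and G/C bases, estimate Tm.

Scanning the sequence gives C=3, T=5, A=3, G=3.
AT pairs contribute 8, GC pairs contribute 6.
Tm = 2(8) + 4(6) = 16 + 24 = 40°C

40°C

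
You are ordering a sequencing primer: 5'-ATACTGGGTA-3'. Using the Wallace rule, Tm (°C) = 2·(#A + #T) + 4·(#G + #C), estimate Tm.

Base counts: G=3, C=1, A=3, T=3
So N_AT = 6 and N_GC = 4.
Tm = 4·4 + 2·6 = 16 + 12 = 28°C

28°C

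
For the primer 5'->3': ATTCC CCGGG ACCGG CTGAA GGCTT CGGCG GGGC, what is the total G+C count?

Scanning the sequence gives G=14, C=11, A=4, T=5.
G+C = 14 + 11 = 25

25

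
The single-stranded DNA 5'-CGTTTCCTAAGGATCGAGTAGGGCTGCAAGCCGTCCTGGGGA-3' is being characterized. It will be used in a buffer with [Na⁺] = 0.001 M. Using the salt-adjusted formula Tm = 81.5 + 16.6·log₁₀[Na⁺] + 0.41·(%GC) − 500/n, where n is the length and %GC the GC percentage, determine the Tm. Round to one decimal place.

Length n = 42. Base counts: T=9, A=8, G=15, C=10
G+C = 25, so %GC = 25/42 × 100 = 59.524%
Salt term: 16.6 × (-3) = -49.8
GC term: 0.41 × 59.524 = 24.405; length term: −500/42 = −11.905
Tm = 81.5 + (-49.8) + 24.405 − 11.905 = 44.2 → 44.2°C

44.2°C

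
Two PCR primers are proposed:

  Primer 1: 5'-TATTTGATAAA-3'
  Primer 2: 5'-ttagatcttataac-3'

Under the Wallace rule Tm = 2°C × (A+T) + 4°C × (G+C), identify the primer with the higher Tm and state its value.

Primer 1: A+T=10, G+C=1 → Tm = 2(10)+4(1) = 24°C
Primer 2: A+T=11, G+C=3 → Tm = 2(11)+4(3) = 34°C
24°C vs 34°C → primer 2 is higher.

Primer 2, 34°C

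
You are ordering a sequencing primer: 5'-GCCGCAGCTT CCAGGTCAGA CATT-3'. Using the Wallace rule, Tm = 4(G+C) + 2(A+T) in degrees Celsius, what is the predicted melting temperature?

Counting bases: C=8, G=6, T=5, A=5
A+T = 10, G+C = 14
Tm = 2×10 + 4×14 = 76°C

76°C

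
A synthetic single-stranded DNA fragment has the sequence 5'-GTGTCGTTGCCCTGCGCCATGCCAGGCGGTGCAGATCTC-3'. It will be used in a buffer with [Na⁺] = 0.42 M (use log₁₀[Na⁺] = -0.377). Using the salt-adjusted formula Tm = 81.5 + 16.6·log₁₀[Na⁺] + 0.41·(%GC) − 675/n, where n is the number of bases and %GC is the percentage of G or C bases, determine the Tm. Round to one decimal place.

Length n = 39. Counting bases: G=13, T=9, C=13, A=4
G+C = 26, so %GC = 26/39 × 100 = 66.667%
Salt term: 16.6 × (-0.377) = -6.258
GC term: 0.41 × 66.667 = 27.333; length term: −675/39 = −17.308
Tm = 81.5 + (-6.258) + 27.333 − 17.308 = 85.267 → 85.3°C

85.3°C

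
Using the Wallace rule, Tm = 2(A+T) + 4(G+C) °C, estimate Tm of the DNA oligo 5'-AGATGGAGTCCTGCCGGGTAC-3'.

Base counts: C=5, G=8, A=4, T=4
A+T = 8, G+C = 13
Tm = 4·13 + 2·8 = 52 + 16 = 68°C

68°C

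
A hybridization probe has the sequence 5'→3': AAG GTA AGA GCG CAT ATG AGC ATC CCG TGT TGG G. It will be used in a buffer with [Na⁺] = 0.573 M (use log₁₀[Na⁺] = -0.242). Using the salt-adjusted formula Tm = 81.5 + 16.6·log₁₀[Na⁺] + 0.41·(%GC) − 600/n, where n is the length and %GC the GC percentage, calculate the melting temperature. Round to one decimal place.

81.5°C

Length n = 34. Counting bases: A=9, T=7, G=12, C=6
G+C = 18, so %GC = 18/34 × 100 = 52.941%
Salt term: 16.6 × (-0.242) = -4.017
GC term: 0.41 × 52.941 = 21.706; length term: −600/34 = −17.647
Tm = 81.5 + (-4.017) + 21.706 − 17.647 = 81.542 → 81.5°C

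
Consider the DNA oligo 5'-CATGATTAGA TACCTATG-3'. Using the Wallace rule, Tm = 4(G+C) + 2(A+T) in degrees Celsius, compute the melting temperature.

Base counts: G=3, T=6, A=6, C=3
A+T = 12, G+C = 6
Tm = 2×12 + 4×6 = 48°C

48°C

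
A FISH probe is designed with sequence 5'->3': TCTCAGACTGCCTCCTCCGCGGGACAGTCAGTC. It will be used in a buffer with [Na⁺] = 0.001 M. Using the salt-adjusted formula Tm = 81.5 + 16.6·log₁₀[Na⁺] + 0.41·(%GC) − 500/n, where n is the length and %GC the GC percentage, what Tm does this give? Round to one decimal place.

42.6°C

Length n = 33. Base counts: T=7, C=13, A=5, G=8
G+C = 21, so %GC = 21/33 × 100 = 63.636%
Salt term: 16.6 × (-3) = -49.8
GC term: 0.41 × 63.636 = 26.091; length term: −500/33 = −15.152
Tm = 81.5 + (-49.8) + 26.091 − 15.152 = 42.639 → 42.6°C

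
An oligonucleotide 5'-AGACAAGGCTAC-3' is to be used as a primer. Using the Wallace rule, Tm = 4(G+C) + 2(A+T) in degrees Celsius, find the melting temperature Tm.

Base counts: A=5, G=3, C=3, T=1
So N_AT = 6 and N_GC = 6.
Tm = 4·6 + 2·6 = 24 + 12 = 36°C

36°C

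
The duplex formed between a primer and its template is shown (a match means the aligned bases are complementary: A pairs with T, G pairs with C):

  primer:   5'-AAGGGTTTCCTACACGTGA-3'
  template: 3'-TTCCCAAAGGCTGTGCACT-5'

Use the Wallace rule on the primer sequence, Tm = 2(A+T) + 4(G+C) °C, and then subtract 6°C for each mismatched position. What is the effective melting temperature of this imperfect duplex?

50°C

Primer base counts: A=5, T=5, G=5, C=4 → A+T=10, G+C=9
Perfect-match Tm = 2(10) + 4(9) = 20 + 36 = 56°C
Mismatches (positions where the bases are not complementary): 1 (at position 11)
Effective Tm = 56 − 1×6 = 56 − 6 = 50°C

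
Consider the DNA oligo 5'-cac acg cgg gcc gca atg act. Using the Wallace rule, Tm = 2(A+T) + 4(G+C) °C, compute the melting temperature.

Scanning the sequence gives A=5, T=2, G=6, C=8.
A+T = 7, G+C = 14
Tm = 2×7 + 4×14 = 70°C

70°C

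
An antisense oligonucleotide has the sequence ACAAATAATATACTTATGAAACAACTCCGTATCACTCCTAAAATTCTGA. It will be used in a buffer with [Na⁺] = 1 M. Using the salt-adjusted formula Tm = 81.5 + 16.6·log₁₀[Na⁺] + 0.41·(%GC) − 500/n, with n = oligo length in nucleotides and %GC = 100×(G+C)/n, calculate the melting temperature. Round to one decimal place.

Length n = 49. Scanning the sequence gives T=14, C=11, A=21, G=3.
G+C = 14, so %GC = 14/49 × 100 = 28.571%
Salt term: 16.6 × (0) = 0
GC term: 0.41 × 28.571 = 11.714; length term: −500/49 = −10.204
Tm = 81.5 + (0) + 11.714 − 10.204 = 83.01 → 83.0°C

83.0°C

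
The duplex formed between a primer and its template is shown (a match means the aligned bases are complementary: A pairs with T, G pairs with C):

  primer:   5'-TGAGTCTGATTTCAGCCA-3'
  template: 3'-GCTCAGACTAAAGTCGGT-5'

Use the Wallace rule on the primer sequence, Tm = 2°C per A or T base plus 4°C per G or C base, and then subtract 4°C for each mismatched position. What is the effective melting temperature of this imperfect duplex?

Primer base counts: A=4, T=6, G=4, C=4 → A+T=10, G+C=8
Perfect-match Tm = 2(10) + 4(8) = 20 + 32 = 52°C
Mismatches (positions where the bases are not complementary): 1 (at position 1)
Effective Tm = 52 − 1×4 = 52 − 4 = 48°C

48°C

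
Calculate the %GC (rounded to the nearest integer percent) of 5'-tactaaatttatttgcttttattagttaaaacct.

Base counts: G=2, C=4, A=11, T=17
G+C = 2 + 4 = 6 out of 34 bases
%GC = 6/34 × 100 = 17.65% ≈ 18%

18%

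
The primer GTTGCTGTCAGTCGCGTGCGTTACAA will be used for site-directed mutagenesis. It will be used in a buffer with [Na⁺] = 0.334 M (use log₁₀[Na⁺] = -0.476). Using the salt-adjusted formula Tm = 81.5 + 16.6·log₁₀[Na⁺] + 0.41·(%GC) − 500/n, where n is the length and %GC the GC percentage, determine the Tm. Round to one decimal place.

76.4°C

Length n = 26. A=4, C=6, G=8, T=8
G+C = 14, so %GC = 14/26 × 100 = 53.846%
Salt term: 16.6 × (-0.476) = -7.902
GC term: 0.41 × 53.846 = 22.077; length term: −500/26 = −19.231
Tm = 81.5 + (-7.902) + 22.077 − 19.231 = 76.444 → 76.4°C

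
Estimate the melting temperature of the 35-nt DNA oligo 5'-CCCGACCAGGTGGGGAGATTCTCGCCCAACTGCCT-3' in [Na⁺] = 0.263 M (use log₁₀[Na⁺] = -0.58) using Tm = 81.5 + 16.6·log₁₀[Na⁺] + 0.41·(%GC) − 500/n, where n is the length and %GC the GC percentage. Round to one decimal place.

Length n = 35. Counting bases: C=13, G=10, T=6, A=6
G+C = 23, so %GC = 23/35 × 100 = 65.714%
Salt term: 16.6 × (-0.58) = -9.628
GC term: 0.41 × 65.714 = 26.943; length term: −500/35 = −14.286
Tm = 81.5 + (-9.628) + 26.943 − 14.286 = 84.529 → 84.5°C

84.5°C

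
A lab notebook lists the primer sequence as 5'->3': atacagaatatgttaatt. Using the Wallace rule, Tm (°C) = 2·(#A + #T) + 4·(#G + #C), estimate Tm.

Scanning the sequence gives C=1, A=8, T=7, G=2.
AT pairs contribute 15, GC pairs contribute 3.
Tm = 2(15) + 4(3) = 30 + 12 = 42°C

42°C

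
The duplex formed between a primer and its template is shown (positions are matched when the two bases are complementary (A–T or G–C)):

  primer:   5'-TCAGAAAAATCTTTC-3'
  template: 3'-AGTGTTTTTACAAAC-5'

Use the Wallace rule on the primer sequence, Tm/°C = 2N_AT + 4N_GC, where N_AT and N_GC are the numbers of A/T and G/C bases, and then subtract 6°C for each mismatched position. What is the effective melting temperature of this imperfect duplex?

20°C

Primer base counts: A=6, T=5, G=1, C=3 → A+T=11, G+C=4
Perfect-match Tm = 2(11) + 4(4) = 22 + 16 = 38°C
Mismatches (positions where the bases are not complementary): 3 (at positions 4, 11, 15)
Effective Tm = 38 − 3×6 = 38 − 18 = 20°C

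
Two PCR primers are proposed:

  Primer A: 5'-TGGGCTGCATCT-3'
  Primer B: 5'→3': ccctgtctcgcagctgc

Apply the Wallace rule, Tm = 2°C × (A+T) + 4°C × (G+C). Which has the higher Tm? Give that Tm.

Primer A: A+T=5, G+C=7 → Tm = 2(5)+4(7) = 38°C
Primer B: A+T=5, G+C=12 → Tm = 2(5)+4(12) = 58°C
38°C vs 58°C → primer B is higher.

Primer B, 58°C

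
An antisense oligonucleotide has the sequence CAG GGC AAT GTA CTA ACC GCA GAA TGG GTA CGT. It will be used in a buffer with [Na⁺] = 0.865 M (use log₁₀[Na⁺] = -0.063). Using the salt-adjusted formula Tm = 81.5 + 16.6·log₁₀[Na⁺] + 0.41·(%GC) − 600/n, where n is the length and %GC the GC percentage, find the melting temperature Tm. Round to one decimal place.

Length n = 33. C=7, A=10, G=10, T=6
G+C = 17, so %GC = 17/33 × 100 = 51.515%
Salt term: 16.6 × (-0.063) = -1.046
GC term: 0.41 × 51.515 = 21.121; length term: −600/33 = −18.182
Tm = 81.5 + (-1.046) + 21.121 − 18.182 = 83.393 → 83.4°C

83.4°C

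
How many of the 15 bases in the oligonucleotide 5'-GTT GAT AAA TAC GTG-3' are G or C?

5

Base counts: T=5, A=5, G=4, C=1
Total G or C: 4 + 1 = 5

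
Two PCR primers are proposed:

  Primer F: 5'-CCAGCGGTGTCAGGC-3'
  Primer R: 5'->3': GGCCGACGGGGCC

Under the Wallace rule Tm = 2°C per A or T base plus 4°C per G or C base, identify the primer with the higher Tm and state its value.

Primer F: A+T=4, G+C=11 → Tm = 2(4)+4(11) = 52°C
Primer R: A+T=1, G+C=12 → Tm = 2(1)+4(12) = 50°C
52°C vs 50°C → primer F is higher.

Primer F, 52°C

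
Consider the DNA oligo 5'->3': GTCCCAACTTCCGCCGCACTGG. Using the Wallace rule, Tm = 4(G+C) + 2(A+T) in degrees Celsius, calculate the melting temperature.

Counting bases: C=10, G=5, T=4, A=3
A+T = 7, G+C = 15
Tm = 2×7 + 4×15 = 74°C

74°C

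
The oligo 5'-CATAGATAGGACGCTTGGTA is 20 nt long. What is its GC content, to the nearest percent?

A=6, T=5, G=6, C=3
G+C = 6 + 3 = 9 out of 20 bases
%GC = 9/20 × 100 = 45% ≈ 45%

45%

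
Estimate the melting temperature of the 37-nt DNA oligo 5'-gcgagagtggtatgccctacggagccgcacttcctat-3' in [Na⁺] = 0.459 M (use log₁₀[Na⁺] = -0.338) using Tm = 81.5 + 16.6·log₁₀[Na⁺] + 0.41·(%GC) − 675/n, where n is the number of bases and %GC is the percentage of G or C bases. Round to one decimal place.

Length n = 37. Base counts: G=11, T=8, A=7, C=11
G+C = 22, so %GC = 22/37 × 100 = 59.459%
Salt term: 16.6 × (-0.338) = -5.611
GC term: 0.41 × 59.459 = 24.378; length term: −675/37 = −18.243
Tm = 81.5 + (-5.611) + 24.378 − 18.243 = 82.024 → 82.0°C

82.0°C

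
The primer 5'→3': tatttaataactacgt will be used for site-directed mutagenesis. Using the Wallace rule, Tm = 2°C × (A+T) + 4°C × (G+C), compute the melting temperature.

Scanning the sequence gives T=7, A=6, G=1, C=2.
So N_AT = 13 and N_GC = 3.
Tm = 4·3 + 2·13 = 12 + 26 = 38°C

38°C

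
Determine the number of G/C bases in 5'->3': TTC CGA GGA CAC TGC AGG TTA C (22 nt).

12

A=5, C=6, T=5, G=6
G+C = 6 + 6 = 12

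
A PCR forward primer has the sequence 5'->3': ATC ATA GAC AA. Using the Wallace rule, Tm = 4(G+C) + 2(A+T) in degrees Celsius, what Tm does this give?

28°C

Base counts: T=2, C=2, G=1, A=6
So N_AT = 8 and N_GC = 3.
Tm = 4·3 + 2·8 = 12 + 16 = 28°C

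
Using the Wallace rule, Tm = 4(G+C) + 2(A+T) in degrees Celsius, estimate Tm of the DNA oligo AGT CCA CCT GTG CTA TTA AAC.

T=6, A=6, C=6, G=3
A+T = 12, G+C = 9
Tm = 4·9 + 2·12 = 36 + 24 = 60°C

60°C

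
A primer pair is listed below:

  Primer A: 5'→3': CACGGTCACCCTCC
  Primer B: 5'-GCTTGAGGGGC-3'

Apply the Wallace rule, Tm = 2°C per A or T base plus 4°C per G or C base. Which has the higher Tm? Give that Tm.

Primer A: A+T=4, G+C=10 → Tm = 2(4)+4(10) = 48°C
Primer B: A+T=3, G+C=8 → Tm = 2(3)+4(8) = 38°C
48°C vs 38°C → primer A is higher.

Primer A, 48°C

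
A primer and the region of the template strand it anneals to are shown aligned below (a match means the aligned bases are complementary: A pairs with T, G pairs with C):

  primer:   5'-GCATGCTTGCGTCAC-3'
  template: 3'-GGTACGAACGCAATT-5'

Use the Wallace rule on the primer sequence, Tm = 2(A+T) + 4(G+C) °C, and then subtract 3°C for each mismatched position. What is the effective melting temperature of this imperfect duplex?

Primer base counts: A=2, T=4, G=4, C=5 → A+T=6, G+C=9
Perfect-match Tm = 2(6) + 4(9) = 12 + 36 = 48°C
Mismatches (positions where the bases are not complementary): 3 (at positions 1, 13, 15)
Effective Tm = 48 − 3×3 = 48 − 9 = 39°C

39°C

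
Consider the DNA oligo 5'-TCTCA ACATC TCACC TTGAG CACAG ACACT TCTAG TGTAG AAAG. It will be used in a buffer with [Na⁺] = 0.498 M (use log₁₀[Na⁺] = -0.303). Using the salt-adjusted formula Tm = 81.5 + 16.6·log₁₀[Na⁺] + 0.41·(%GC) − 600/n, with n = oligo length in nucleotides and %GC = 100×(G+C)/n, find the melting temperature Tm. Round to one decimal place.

Length n = 44. Scanning the sequence gives A=14, T=11, C=12, G=7.
G+C = 19, so %GC = 19/44 × 100 = 43.182%
Salt term: 16.6 × (-0.303) = -5.03
GC term: 0.41 × 43.182 = 17.705; length term: −600/44 = −13.636
Tm = 81.5 + (-5.03) + 17.705 − 13.636 = 80.539 → 80.5°C

80.5°C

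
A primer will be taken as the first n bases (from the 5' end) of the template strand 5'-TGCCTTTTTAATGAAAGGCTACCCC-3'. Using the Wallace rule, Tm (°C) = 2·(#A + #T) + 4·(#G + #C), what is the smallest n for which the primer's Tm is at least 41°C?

First 16 bases: TGCCTTTTTAATGAAA → Tm = 40°C (< 41°C)
First 17 bases: TGCCTTTTTAATGAAAG → Tm = 44°C (≥ 41°C)
Each additional base adds 2°C (A/T) or 4°C (G/C), so Tm is non-decreasing in n; n = 17 is the first length to reach 41°C.

n = 17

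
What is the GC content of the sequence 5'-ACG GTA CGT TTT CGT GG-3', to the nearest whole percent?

Counting bases: C=3, A=2, T=6, G=6
G+C = 6 + 3 = 9 out of 17 bases
%GC = 9/17 × 100 = 52.94% ≈ 53%

53%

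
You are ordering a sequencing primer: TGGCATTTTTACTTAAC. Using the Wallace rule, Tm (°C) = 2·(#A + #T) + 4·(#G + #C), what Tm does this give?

44°C

Base counts: G=2, T=8, A=4, C=3
A+T = 12, G+C = 5
Tm = 2(12) + 4(5) = 24 + 20 = 44°C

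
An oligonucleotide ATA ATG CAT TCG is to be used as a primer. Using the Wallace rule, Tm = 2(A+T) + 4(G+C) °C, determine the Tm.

T=4, A=4, C=2, G=2
So N_AT = 8 and N_GC = 4.
Tm = 2(8) + 4(4) = 16 + 16 = 32°C

32°C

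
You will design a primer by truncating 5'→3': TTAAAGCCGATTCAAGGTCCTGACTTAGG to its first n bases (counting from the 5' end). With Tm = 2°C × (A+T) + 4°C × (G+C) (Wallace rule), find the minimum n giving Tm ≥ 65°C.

n = 23

First 22 bases: TTAAAGCCGATTCAAGGTCCTG → Tm = 64°C (< 65°C)
First 23 bases: TTAAAGCCGATTCAAGGTCCTGA → Tm = 66°C (≥ 65°C)
Since every base adds ≥2°C, Tm only increases with n, so the threshold is first crossed at n = 23.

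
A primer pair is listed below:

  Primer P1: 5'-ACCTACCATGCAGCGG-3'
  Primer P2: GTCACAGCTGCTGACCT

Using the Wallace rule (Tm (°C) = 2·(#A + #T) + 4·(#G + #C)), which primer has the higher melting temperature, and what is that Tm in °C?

Primer P2, 54°C

Primer P1: A+T=6, G+C=10 → Tm = 2(6)+4(10) = 52°C
Primer P2: A+T=7, G+C=10 → Tm = 2(7)+4(10) = 54°C
52°C vs 54°C → primer P2 is higher.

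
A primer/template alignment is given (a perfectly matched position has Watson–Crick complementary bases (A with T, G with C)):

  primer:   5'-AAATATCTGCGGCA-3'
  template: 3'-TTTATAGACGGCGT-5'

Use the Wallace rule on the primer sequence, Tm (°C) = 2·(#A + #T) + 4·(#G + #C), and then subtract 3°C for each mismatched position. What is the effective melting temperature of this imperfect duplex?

Primer base counts: A=5, T=3, G=3, C=3 → A+T=8, G+C=6
Perfect-match Tm = 2(8) + 4(6) = 16 + 24 = 40°C
Mismatches (positions where the bases are not complementary): 1 (at position 11)
Effective Tm = 40 − 1×3 = 40 − 3 = 37°C

37°C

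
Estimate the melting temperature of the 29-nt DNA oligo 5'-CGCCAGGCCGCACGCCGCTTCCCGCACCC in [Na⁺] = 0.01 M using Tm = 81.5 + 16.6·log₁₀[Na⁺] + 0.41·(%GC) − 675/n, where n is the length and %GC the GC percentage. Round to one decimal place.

Length n = 29. Base counts: A=3, T=2, G=7, C=17
G+C = 24, so %GC = 24/29 × 100 = 82.759%
Salt term: 16.6 × (-2) = -33.2
GC term: 0.41 × 82.759 = 33.931; length term: −675/29 = −23.276
Tm = 81.5 + (-33.2) + 33.931 − 23.276 = 58.955 → 59.0°C

59.0°C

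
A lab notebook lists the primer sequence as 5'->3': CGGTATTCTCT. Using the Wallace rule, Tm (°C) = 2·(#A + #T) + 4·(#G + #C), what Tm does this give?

32°C

Counting bases: T=5, G=2, A=1, C=3
AT pairs contribute 6, GC pairs contribute 5.
Tm = 4·5 + 2·6 = 20 + 12 = 32°C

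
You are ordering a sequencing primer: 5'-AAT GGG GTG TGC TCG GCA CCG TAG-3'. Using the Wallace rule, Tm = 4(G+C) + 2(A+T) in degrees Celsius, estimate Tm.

T=5, A=4, C=5, G=10
AT pairs contribute 9, GC pairs contribute 15.
Tm = 4·15 + 2·9 = 60 + 18 = 78°C

78°C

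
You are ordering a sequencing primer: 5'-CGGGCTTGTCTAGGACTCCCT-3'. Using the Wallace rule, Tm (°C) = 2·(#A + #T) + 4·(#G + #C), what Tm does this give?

Scanning the sequence gives C=7, T=6, A=2, G=6.
A+T = 8, G+C = 13
Tm = 2(8) + 4(13) = 16 + 52 = 68°C

68°C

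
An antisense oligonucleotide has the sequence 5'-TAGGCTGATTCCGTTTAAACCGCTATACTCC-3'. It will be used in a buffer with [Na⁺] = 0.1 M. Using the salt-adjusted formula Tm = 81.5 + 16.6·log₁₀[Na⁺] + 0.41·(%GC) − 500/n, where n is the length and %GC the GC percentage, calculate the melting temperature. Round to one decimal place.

Length n = 31. Counting bases: C=9, T=10, A=7, G=5
G+C = 14, so %GC = 14/31 × 100 = 45.161%
Salt term: 16.6 × (-1) = -16.6
GC term: 0.41 × 45.161 = 18.516; length term: −500/31 = −16.129
Tm = 81.5 + (-16.6) + 18.516 − 16.129 = 67.287 → 67.3°C

67.3°C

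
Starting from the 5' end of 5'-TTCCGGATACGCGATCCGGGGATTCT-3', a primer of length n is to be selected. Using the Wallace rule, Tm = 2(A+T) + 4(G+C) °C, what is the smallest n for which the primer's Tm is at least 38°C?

First 11 bases: TTCCGGATACG → Tm = 34°C (< 38°C)
First 12 bases: TTCCGGATACGC → Tm = 38°C (≥ 38°C)
Since every base adds ≥2°C, Tm only increases with n, so the threshold is first crossed at n = 12.

n = 12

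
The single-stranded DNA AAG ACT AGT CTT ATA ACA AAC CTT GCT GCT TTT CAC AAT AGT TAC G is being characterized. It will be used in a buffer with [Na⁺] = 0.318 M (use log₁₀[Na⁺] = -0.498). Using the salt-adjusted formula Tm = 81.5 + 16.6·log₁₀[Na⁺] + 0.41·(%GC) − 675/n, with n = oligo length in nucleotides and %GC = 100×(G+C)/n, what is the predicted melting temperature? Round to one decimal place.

Length n = 46. Scanning the sequence gives T=15, A=15, G=6, C=10.
G+C = 16, so %GC = 16/46 × 100 = 34.783%
Salt term: 16.6 × (-0.498) = -8.267
GC term: 0.41 × 34.783 = 14.261; length term: −675/46 = −14.674
Tm = 81.5 + (-8.267) + 14.261 − 14.674 = 72.82 → 72.8°C

72.8°C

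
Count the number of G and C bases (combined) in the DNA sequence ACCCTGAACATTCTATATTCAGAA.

8

Base counts: T=7, A=9, G=2, C=6
G+C = 2 + 6 = 8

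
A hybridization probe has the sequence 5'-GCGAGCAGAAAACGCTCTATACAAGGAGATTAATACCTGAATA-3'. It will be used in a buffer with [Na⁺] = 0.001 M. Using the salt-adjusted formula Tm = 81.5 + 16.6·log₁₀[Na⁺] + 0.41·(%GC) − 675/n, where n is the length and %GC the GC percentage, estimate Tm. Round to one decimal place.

32.2°C

Length n = 43. A=18, C=8, T=8, G=9
G+C = 17, so %GC = 17/43 × 100 = 39.535%
Salt term: 16.6 × (-3) = -49.8
GC term: 0.41 × 39.535 = 16.209; length term: −675/43 = −15.698
Tm = 81.5 + (-49.8) + 16.209 − 15.698 = 32.211 → 32.2°C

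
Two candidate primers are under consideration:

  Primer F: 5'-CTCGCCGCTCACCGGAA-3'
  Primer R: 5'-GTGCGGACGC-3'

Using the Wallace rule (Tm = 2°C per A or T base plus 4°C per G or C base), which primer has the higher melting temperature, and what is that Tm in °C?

Primer F: A+T=5, G+C=12 → Tm = 2(5)+4(12) = 58°C
Primer R: A+T=2, G+C=8 → Tm = 2(2)+4(8) = 36°C
58°C vs 36°C → primer F is higher.

Primer F, 58°C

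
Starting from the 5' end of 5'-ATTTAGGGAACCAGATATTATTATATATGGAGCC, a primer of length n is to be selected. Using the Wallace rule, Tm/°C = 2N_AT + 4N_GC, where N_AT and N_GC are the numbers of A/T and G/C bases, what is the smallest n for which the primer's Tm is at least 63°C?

n = 26

First 25 bases: ATTTAGGGAACCAGATATTATTATA → Tm = 62°C (< 63°C)
First 26 bases: ATTTAGGGAACCAGATATTATTATAT → Tm = 64°C (≥ 63°C)
Since every base adds ≥2°C, Tm only increases with n, so the threshold is first crossed at n = 26.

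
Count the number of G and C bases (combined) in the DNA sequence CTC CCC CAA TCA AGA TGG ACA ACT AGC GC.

Base counts: C=11, G=5, T=4, A=9
G+C = 5 + 11 = 16

16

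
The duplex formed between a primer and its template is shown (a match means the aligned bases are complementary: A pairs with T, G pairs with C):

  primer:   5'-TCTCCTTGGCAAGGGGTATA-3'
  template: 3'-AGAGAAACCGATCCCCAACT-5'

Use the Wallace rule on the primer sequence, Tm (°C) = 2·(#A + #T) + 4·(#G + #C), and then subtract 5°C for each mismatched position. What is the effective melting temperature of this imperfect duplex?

40°C

Primer base counts: A=4, T=6, G=6, C=4 → A+T=10, G+C=10
Perfect-match Tm = 2(10) + 4(10) = 20 + 40 = 60°C
Mismatches (positions where the bases are not complementary): 4 (at positions 5, 11, 18, 19)
Effective Tm = 60 − 4×5 = 60 − 20 = 40°C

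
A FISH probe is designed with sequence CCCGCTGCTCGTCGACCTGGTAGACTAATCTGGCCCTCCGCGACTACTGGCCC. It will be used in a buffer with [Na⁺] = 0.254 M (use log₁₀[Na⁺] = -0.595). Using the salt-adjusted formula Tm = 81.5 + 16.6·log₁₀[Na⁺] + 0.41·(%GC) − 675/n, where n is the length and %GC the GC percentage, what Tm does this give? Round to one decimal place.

86.0°C

Length n = 53. T=11, C=22, A=7, G=13
G+C = 35, so %GC = 35/53 × 100 = 66.038%
Salt term: 16.6 × (-0.595) = -9.877
GC term: 0.41 × 66.038 = 27.076; length term: −675/53 = −12.736
Tm = 81.5 + (-9.877) + 27.076 − 12.736 = 85.963 → 86.0°C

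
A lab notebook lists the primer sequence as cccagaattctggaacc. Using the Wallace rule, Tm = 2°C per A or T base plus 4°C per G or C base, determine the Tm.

52°C

A=5, G=3, T=3, C=6
A+T = 8, G+C = 9
Tm = 4·9 + 2·8 = 36 + 16 = 52°C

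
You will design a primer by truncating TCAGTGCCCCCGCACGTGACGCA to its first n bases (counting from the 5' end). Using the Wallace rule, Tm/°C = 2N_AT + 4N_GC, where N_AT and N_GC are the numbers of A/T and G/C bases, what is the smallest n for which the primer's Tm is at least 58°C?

n = 17

First 16 bases: TCAGTGCCCCCGCACG → Tm = 56°C (< 58°C)
First 17 bases: TCAGTGCCCCCGCACGT → Tm = 58°C (≥ 58°C)
Since every base adds ≥2°C, Tm only increases with n, so the threshold is first crossed at n = 17.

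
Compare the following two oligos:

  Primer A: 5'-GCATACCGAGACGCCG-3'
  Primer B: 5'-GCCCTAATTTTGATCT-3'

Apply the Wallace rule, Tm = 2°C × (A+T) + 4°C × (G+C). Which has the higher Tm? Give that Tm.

Primer A, 54°C

Primer A: A+T=5, G+C=11 → Tm = 2(5)+4(11) = 54°C
Primer B: A+T=10, G+C=6 → Tm = 2(10)+4(6) = 44°C
54°C vs 44°C → primer A is higher.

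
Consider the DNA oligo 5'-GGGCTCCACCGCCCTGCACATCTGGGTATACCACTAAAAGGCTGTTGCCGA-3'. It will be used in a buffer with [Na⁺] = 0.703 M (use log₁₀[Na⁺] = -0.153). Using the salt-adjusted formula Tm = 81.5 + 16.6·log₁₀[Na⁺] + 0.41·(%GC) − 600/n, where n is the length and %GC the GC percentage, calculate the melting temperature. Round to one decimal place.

Length n = 51. Scanning the sequence gives C=17, T=10, A=11, G=13.
G+C = 30, so %GC = 30/51 × 100 = 58.824%
Salt term: 16.6 × (-0.153) = -2.54
GC term: 0.41 × 58.824 = 24.118; length term: −600/51 = −11.765
Tm = 81.5 + (-2.54) + 24.118 − 11.765 = 91.313 → 91.3°C

91.3°C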